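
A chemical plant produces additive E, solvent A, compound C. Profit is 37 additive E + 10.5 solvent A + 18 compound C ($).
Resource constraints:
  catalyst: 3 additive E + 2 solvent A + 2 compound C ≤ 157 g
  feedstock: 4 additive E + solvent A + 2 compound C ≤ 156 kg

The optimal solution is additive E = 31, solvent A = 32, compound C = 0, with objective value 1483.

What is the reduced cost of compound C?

-1

Both catalyst and feedstock are binding at x*.
Dual feasibility on the basic columns requires 3·y_catalyst + 4·y_feedstock = 37, 2·y_catalyst + 1·y_feedstock = 10.5.
This yields shadow prices y_catalyst = 1, y_feedstock = 8.5.
Reduced cost of compound C: c₃ − yᵀa₃ = 18 − (1·2 + 8.5·2) = 18 − 19 = -1.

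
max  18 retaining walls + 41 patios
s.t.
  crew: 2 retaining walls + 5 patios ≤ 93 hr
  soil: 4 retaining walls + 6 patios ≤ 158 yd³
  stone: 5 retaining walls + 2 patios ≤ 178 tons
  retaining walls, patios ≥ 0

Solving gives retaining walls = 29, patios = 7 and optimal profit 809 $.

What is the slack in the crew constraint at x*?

0

crew used = 2·29 + 5·7 = 93; slack = 93 − 93 = 0.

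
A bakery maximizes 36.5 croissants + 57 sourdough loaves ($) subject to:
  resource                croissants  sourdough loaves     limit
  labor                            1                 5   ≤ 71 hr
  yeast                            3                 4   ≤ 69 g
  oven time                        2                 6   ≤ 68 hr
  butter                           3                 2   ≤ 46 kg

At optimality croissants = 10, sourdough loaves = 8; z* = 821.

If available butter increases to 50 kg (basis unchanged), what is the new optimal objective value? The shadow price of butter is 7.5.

Δb = 4, so new z* = 821 + (7.5)·(4) = 821 + 30 = 851.

851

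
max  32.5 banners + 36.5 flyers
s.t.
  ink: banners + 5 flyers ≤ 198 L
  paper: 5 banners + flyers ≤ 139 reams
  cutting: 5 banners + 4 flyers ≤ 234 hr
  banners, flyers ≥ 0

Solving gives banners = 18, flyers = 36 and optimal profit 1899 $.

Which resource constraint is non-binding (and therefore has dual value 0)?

paper

ink: 198/198 (binding)
paper: 126/139 (slack 13)
cutting: 234/234 (binding)
By complementary slackness, a constraint with positive slack has shadow price 0 → paper.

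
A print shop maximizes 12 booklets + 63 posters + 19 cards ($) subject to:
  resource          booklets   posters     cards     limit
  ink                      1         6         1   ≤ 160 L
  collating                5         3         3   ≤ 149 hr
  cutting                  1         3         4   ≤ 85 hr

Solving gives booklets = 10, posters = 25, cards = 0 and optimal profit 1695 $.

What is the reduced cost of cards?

At the optimum: ink uses 160 of 160 (binding); collating uses 125 of 149 (slack = 24); cutting uses 85 of 85 (binding).
By complementary slackness, y = 0 for the non-binding constraint.
From A_Bᵀ y = c: 1·y_ink + 1·y_cutting = 12; 6·y_ink + 3·y_cutting = 63.
Solving: y_ink = 9, y_cutting = 3.
Reduced cost of cards: c₃ − yᵀa₃ = 19 − (9·1 + 3·4) = 19 − 21 = -2.

-2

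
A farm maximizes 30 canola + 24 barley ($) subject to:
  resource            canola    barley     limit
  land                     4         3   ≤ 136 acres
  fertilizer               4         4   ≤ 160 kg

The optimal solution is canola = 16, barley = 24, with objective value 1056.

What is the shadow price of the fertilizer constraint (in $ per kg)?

Check each constraint at x*: land 136/136 (tight); fertilizer 160/160 (tight).
From A_Bᵀ y = c: 4·y_land + 4·y_fertilizer = 30; 3·y_land + 4·y_fertilizer = 24.
This yields shadow prices y_land = 6, y_fertilizer = 1.5.
Shadow price of fertilizer = 1.5.

1.5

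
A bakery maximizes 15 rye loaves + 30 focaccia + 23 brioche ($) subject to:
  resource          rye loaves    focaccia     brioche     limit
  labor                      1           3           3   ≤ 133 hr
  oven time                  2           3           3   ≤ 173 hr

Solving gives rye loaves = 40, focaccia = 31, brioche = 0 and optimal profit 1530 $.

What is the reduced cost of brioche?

Check each constraint at x*: labor 133/133 (tight); oven time 173/173 (tight).
From A_Bᵀ y = c: 1·y_labor + 2·y_oven time = 15; 3·y_labor + 3·y_oven time = 30.
This yields shadow prices y_labor = 5, y_oven time = 5.
Reduced cost of brioche: c₃ − yᵀa₃ = 23 − (5·3 + 5·3) = 23 − 30 = -7.

-7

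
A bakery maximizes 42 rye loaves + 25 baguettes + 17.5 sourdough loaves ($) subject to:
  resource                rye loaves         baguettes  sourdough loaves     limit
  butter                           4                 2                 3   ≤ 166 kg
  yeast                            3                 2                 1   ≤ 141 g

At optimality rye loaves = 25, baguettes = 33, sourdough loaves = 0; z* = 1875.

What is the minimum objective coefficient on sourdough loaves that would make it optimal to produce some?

At the optimum: butter uses 166 of 166 (binding); yeast uses 141 of 141 (binding).
From A_Bᵀ y = c: 4·y_butter + 3·y_yeast = 42; 2·y_butter + 2·y_yeast = 25.
This yields shadow prices y_butter = 4.5, y_yeast = 8.
sourdough loaves enters the basis when its profit ≥ yᵀa₃ = 4.5·3 + 8·1 = 21.5.

21.5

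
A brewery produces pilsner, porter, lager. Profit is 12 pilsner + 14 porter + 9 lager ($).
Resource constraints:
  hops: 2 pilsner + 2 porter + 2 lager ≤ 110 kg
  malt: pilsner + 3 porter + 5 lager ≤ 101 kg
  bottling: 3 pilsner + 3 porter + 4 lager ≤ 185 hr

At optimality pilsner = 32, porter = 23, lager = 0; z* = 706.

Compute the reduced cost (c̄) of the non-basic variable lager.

Binding: hops and malt. Non-binding: bottling (20 unused).
By complementary slackness, y = 0 for the non-binding constraint.
From A_Bᵀ y = c: 2·y_hops + 1·y_malt = 12; 2·y_hops + 3·y_malt = 14.
Solving: y_hops = 5.5, y_malt = 1.
Reduced cost of lager: c₃ − yᵀa₃ = 9 − (5.5·2 + 1·5) = 9 − 16 = -7.

-7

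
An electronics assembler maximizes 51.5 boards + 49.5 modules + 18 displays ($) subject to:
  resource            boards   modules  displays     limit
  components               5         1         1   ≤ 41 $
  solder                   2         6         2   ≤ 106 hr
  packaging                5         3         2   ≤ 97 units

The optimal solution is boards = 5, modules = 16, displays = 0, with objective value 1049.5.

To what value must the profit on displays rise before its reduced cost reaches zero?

Check each constraint at x*: components 41/41 (tight); solder 106/106 (tight); packaging 73/97 (slack 24).
Since packaging is not tight, its dual is 0.
The binding rows give the dual system: 5·y_components + 2·y_solder = 51.5 and 1·y_components + 6·y_solder = 49.5.
→ y_components = 7.5 and y_solder = 7.
displays enters the basis when its profit ≥ yᵀa₃ = 7.5·1 + 7·2 = 21.5.

21.5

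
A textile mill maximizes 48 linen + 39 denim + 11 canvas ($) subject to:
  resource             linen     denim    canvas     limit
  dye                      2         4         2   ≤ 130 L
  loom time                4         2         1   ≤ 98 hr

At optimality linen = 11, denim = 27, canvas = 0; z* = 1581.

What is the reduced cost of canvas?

-8.5

At the optimum: dye uses 130 of 130 (binding); loom time uses 98 of 98 (binding).
Dual feasibility on the basic columns requires 2·y_dye + 4·y_loom time = 48, 4·y_dye + 2·y_loom time = 39.
→ y_dye = 5 and y_loom time = 9.5.
Reduced cost of canvas: c₃ − yᵀa₃ = 11 − (5·2 + 9.5·1) = 11 − 19.5 = -8.5.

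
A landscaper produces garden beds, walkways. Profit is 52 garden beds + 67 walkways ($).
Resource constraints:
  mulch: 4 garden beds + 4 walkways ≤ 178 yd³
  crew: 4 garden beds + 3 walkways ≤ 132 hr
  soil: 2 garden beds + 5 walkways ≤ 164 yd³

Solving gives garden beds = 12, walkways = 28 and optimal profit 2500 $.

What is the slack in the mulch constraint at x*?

mulch used = 4·12 + 4·28 = 160; slack = 178 − 160 = 18.

18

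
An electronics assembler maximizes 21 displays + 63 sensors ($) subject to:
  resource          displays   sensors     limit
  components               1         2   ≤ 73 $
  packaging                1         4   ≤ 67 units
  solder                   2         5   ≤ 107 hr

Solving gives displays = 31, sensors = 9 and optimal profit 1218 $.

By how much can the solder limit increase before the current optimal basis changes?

27

Binding constraints: packaging, solder. The basis is B = [[1,4],[2,5]] with det -3.
Per unit increase in solder, x* moves by d = (1.3333, -0.3333).
The basis stays optimal until sensors reaches 0; allowable increase = 27 hr.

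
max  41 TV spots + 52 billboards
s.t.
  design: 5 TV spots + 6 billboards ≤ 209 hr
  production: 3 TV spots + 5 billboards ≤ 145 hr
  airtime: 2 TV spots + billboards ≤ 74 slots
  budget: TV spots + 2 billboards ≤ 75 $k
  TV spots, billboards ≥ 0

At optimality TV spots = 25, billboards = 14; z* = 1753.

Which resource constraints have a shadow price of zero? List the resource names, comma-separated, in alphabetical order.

airtime, budget

design: 209/209 (binding)
production: 145/145 (binding)
airtime: 64/74 (slack 10)
budget: 53/75 (slack 22)
By complementary slackness, a constraint with positive slack has shadow price 0 → airtime, budget.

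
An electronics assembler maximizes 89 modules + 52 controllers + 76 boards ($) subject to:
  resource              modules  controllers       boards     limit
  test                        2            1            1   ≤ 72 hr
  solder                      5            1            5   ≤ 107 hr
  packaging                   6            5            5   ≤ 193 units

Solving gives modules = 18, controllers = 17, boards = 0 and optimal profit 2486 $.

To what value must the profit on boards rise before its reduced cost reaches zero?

Binding: solder and packaging. Non-binding: test (19 unused).
Since test is not tight, its dual is 0.
From A_Bᵀ y = c: 5·y_solder + 6·y_packaging = 89; 1·y_solder + 5·y_packaging = 52.
→ y_solder = 7 and y_packaging = 9.
boards enters the basis when its profit ≥ yᵀa₃ = 7·5 + 9·5 = 80.

80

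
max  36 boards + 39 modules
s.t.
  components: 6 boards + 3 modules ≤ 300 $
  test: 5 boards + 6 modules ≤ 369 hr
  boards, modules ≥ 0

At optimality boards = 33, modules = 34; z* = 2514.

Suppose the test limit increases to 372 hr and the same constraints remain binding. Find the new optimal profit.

At the optimum: components uses 300 of 300 (binding); test uses 369 of 369 (binding).
Dual feasibility on the basic columns requires 6·y_components + 5·y_test = 36, 3·y_components + 6·y_test = 39.
→ y_components = 1 and y_test = 6.
Δz = y_test·Δb = 6 × (3) = 18, so new z* = 2514 + 18 = 2532.

2532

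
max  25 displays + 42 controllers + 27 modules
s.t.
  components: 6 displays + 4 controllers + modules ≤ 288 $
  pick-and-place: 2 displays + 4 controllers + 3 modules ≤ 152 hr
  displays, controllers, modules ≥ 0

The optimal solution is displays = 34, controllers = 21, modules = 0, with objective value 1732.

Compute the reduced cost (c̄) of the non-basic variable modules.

-2.5

Both components and pick-and-place are binding at x*.
From A_Bᵀ y = c: 6·y_components + 2·y_pick-and-place = 25; 4·y_components + 4·y_pick-and-place = 42.
Solving: y_components = 1, y_pick-and-place = 9.5.
Reduced cost of modules: c₃ − yᵀa₃ = 27 − (1·1 + 9.5·3) = 27 − 29.5 = -2.5.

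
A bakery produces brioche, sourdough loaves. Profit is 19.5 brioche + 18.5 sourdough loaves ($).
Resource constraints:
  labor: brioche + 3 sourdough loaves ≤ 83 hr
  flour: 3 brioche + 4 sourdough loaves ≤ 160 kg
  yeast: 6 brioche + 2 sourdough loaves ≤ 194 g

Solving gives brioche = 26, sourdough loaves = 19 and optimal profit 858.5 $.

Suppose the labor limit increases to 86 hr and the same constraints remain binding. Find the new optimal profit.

872

At the optimum: labor uses 83 of 83 (binding); flour uses 154 of 160 (slack = 6); yeast uses 194 of 194 (binding).
Since flour is not tight, its dual is 0.
The binding rows give the dual system: 1·y_labor + 6·y_yeast = 19.5 and 3·y_labor + 2·y_yeast = 18.5.
→ y_labor = 4.5 and y_yeast = 2.5.
Δz = y_labor·Δb = 4.5 × (3) = 13.5, so new z* = 858.5 + 13.5 = 872.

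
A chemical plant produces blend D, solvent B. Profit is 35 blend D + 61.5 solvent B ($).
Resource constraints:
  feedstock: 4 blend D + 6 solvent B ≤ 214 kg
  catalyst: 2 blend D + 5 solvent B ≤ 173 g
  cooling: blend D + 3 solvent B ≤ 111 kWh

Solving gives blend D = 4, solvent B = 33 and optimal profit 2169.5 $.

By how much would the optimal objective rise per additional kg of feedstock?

6.5

Check each constraint at x*: feedstock 214/214 (tight); catalyst 173/173 (tight); cooling 103/111 (slack 8).
Since cooling is not tight, its dual is 0.
The binding rows give the dual system: 4·y_feedstock + 2·y_catalyst = 35 and 6·y_feedstock + 5·y_catalyst = 61.5.
This yields shadow prices y_feedstock = 6.5, y_catalyst = 4.5.
Shadow price of feedstock = 6.5.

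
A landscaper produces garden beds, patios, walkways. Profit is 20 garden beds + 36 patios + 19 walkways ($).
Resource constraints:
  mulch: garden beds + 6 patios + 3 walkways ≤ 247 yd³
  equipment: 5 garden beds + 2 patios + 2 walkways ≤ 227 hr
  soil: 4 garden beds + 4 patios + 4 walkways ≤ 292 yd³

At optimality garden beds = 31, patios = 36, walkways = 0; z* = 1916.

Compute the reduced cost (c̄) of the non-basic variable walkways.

Binding: mulch and equipment. Non-binding: soil (24 unused).
Since soil is not tight, its dual is 0.
Dual feasibility on the basic columns requires 1·y_mulch + 5·y_equipment = 20, 6·y_mulch + 2·y_equipment = 36.
This yields shadow prices y_mulch = 5, y_equipment = 3.
Reduced cost of walkways: c₃ − yᵀa₃ = 19 − (5·3 + 3·2) = 19 − 21 = -2.

-2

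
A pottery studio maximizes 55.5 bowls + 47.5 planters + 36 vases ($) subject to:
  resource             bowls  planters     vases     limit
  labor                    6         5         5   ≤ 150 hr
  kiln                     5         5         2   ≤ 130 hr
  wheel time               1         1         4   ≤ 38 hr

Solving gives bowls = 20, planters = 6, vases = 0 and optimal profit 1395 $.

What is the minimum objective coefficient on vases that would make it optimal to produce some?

Binding: labor and kiln. Non-binding: wheel time (12 unused).
Slack constraints have shadow price 0 (complementary slackness).
From A_Bᵀ y = c: 6·y_labor + 5·y_kiln = 55.5; 5·y_labor + 5·y_kiln = 47.5.
Solving: y_labor = 8, y_kiln = 1.5.
vases enters the basis when its profit ≥ yᵀa₃ = 8·5 + 1.5·2 = 43.

43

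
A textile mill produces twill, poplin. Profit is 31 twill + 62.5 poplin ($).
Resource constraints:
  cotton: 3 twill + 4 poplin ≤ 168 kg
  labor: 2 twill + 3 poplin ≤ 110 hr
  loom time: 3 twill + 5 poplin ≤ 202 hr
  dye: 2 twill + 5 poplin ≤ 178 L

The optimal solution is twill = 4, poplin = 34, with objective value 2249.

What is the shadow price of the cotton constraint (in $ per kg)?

Binding: labor and dye. Non-binding: cotton (20 unused), loom time (20 unused).
Slack constraints have shadow price 0 (complementary slackness).
From A_Bᵀ y = c: 2·y_labor + 2·y_dye = 31; 3·y_labor + 5·y_dye = 62.5.
This yields shadow prices y_labor = 7.5, y_dye = 8.
Shadow price of cotton = 0.

0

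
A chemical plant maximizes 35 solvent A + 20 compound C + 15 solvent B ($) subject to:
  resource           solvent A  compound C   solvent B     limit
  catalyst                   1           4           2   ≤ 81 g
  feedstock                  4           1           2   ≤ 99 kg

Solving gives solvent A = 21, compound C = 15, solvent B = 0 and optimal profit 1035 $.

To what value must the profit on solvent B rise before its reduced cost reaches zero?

At the optimum: catalyst uses 81 of 81 (binding); feedstock uses 99 of 99 (binding).
Dual feasibility on the basic columns requires 1·y_catalyst + 4·y_feedstock = 35, 4·y_catalyst + 1·y_feedstock = 20.
→ y_catalyst = 3 and y_feedstock = 8.
solvent B enters the basis when its profit ≥ yᵀa₃ = 3·2 + 8·2 = 22.

22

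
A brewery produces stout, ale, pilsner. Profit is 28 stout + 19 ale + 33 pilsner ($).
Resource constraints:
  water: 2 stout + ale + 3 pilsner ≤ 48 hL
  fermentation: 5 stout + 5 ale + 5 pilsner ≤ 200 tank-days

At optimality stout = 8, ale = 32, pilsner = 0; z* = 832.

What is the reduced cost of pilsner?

-4

Both water and fermentation are binding at x*.
Dual feasibility on the basic columns requires 2·y_water + 5·y_fermentation = 28, 1·y_water + 5·y_fermentation = 19.
This yields shadow prices y_water = 9, y_fermentation = 2.
Reduced cost of pilsner: c₃ − yᵀa₃ = 33 − (9·3 + 2·5) = 33 − 37 = -4.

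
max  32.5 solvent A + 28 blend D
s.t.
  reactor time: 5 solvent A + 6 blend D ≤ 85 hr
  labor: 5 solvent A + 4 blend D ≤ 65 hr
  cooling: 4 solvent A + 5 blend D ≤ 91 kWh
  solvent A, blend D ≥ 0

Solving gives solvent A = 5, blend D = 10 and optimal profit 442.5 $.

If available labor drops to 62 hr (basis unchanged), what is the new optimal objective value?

426

At the optimum: reactor time uses 85 of 85 (binding); labor uses 65 of 65 (binding); cooling uses 70 of 91 (slack = 21).
Slack constraints have shadow price 0 (complementary slackness).
Dual feasibility on the basic columns requires 5·y_reactor time + 5·y_labor = 32.5, 6·y_reactor time + 4·y_labor = 28.
Solving: y_reactor time = 1, y_labor = 5.5.
Δz = y_labor·Δb = 5.5 × (-3) = -16.5, so new z* = 442.5 − 16.5 = 426.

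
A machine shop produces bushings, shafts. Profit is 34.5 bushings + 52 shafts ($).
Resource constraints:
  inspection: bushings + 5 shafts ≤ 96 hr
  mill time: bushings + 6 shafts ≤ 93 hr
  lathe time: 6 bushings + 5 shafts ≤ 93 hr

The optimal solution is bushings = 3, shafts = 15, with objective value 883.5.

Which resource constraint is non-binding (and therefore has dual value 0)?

inspection: 78/96 (slack 18)
mill time: 93/93 (binding)
lathe time: 93/93 (binding)
By complementary slackness, a constraint with positive slack has shadow price 0 → inspection.

inspection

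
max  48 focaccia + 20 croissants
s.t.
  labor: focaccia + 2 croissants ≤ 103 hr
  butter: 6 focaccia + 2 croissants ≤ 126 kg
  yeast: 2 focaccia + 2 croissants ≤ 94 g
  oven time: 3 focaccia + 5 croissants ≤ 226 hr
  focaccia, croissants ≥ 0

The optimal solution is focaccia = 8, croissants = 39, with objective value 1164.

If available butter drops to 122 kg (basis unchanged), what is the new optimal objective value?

1136

Binding: butter and yeast. Non-binding: labor (17 unused), oven time (7 unused).
Slack constraints have shadow price 0 (complementary slackness).
The binding rows give the dual system: 6·y_butter + 2·y_yeast = 48 and 2·y_butter + 2·y_yeast = 20.
→ y_butter = 7 and y_yeast = 3.
Δz = y_butter·Δb = 7 × (-4) = -28, so new z* = 1164 − 28 = 1136.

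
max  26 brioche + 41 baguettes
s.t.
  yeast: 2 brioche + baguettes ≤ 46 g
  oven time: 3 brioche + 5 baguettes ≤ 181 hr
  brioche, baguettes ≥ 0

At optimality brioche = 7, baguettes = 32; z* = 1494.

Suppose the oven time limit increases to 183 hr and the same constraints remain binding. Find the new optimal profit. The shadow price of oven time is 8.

Δb = 2, so new z* = 1494 + (8)·(2) = 1494 + 16 = 1510.

1510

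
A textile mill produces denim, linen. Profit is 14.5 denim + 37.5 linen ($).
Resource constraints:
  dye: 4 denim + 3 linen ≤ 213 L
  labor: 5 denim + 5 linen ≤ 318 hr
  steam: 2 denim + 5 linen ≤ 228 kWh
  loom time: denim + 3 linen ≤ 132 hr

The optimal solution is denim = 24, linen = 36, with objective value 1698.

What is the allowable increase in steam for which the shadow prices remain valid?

Binding constraints: steam, loom time. The basis is B = [[2,5],[1,3]] with det 1.
Per unit increase in steam, x* moves by d = (3, -1).
The basis stays optimal until dye becomes binding; allowable increase = 1 kWh.

1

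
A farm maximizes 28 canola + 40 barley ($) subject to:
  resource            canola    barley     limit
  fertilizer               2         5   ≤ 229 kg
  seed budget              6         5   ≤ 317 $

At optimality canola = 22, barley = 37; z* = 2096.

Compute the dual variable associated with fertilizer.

Both fertilizer and seed budget are binding at x*.
Dual feasibility on the basic columns requires 2·y_fertilizer + 6·y_seed budget = 28, 5·y_fertilizer + 5·y_seed budget = 40.
→ y_fertilizer = 5 and y_seed budget = 3.
Shadow price of fertilizer = 5.

5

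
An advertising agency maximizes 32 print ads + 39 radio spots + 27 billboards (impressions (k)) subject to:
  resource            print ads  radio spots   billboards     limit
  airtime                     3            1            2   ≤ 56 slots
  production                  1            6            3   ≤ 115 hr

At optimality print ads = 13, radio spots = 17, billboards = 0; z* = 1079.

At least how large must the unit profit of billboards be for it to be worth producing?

33

Check each constraint at x*: airtime 56/56 (tight); production 115/115 (tight).
The binding rows give the dual system: 3·y_airtime + 1·y_production = 32 and 1·y_airtime + 6·y_production = 39.
This yields shadow prices y_airtime = 9, y_production = 5.
billboards enters the basis when its profit ≥ yᵀa₃ = 9·2 + 5·3 = 33.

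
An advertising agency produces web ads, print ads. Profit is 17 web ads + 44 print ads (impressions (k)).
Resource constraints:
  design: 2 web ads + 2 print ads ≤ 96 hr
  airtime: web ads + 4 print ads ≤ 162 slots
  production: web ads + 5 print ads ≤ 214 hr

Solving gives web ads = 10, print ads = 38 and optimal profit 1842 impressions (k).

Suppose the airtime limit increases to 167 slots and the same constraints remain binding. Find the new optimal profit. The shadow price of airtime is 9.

1887

Δb = 5, so new z* = 1842 + (9)·(5) = 1842 + 45 = 1887.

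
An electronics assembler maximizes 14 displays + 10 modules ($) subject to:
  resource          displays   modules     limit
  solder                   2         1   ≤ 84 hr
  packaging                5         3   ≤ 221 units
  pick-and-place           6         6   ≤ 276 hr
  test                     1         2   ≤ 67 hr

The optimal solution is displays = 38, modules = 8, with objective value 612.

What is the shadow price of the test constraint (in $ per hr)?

Binding: solder and pick-and-place. Non-binding: packaging (7 unused), test (13 unused).
Slack constraints have shadow price 0 (complementary slackness).
The binding rows give the dual system: 2·y_solder + 6·y_pick-and-place = 14 and 1·y_solder + 6·y_pick-and-place = 10.
This yields shadow prices y_solder = 4, y_pick-and-place = 1.
Shadow price of test = 0.

0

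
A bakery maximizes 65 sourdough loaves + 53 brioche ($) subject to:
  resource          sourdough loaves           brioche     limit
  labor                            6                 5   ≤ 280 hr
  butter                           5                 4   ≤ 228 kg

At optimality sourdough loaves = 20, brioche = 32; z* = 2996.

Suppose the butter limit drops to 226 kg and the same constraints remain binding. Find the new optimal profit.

2982

Both labor and butter are binding at x*.
From A_Bᵀ y = c: 6·y_labor + 5·y_butter = 65; 5·y_labor + 4·y_butter = 53.
This yields shadow prices y_labor = 5, y_butter = 7.
Δz = y_butter·Δb = 7 × (-2) = -14, so new z* = 2996 − 14 = 2982.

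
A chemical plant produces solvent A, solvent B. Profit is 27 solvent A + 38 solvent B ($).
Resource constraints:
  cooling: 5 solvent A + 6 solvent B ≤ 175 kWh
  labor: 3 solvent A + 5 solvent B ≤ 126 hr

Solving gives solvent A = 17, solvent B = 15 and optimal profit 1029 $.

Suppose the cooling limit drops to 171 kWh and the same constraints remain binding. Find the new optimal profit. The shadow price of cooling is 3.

Δb = -4, so new z* = 1029 + (3)·(-4) = 1029 − 12 = 1017.

1017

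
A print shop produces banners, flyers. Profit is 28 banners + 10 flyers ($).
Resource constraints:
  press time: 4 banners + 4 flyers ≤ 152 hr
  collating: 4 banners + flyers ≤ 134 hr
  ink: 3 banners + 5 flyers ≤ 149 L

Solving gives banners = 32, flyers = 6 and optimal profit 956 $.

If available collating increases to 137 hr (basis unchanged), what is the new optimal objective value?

974

At the optimum: press time uses 152 of 152 (binding); collating uses 134 of 134 (binding); ink uses 126 of 149 (slack = 23).
By complementary slackness, y = 0 for the non-binding constraint.
Dual feasibility on the basic columns requires 4·y_press time + 4·y_collating = 28, 4·y_press time + 1·y_collating = 10.
Solving: y_press time = 1, y_collating = 6.
Δz = y_collating·Δb = 6 × (3) = 18, so new z* = 956 + 18 = 974.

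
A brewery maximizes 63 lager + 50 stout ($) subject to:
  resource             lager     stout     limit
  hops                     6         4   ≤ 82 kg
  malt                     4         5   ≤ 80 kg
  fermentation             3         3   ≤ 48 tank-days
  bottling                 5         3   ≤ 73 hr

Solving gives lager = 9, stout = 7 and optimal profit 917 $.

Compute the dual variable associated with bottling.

At the optimum: hops uses 82 of 82 (binding); malt uses 71 of 80 (slack = 9); fermentation uses 48 of 48 (binding); bottling uses 66 of 73 (slack = 7).
Since malt, bottling are not tight, their duals are 0.
From A_Bᵀ y = c: 6·y_hops + 3·y_fermentation = 63; 4·y_hops + 3·y_fermentation = 50.
→ y_hops = 6.5 and y_fermentation = 8.
Shadow price of bottling = 0.

0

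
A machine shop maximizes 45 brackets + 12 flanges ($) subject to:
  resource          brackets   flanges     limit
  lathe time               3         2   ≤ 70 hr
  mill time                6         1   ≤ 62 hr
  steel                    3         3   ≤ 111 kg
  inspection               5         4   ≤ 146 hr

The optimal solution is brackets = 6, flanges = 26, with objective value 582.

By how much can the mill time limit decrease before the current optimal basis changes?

27

Binding constraints: lathe time, mill time. The basis is B = [[3,2],[6,1]] with det -9.
Per unit decrease in mill time, x* moves by d = (-0.2222, 0.3333).
The basis stays optimal until brackets reaches 0; allowable decrease = 27 hr.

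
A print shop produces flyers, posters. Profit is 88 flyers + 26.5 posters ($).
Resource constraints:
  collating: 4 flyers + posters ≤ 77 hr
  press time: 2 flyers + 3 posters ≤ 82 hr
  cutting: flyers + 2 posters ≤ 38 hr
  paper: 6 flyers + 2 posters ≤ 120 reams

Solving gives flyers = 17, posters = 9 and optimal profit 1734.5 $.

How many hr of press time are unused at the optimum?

press time used = 2·17 + 3·9 = 61; slack = 82 − 61 = 21.

21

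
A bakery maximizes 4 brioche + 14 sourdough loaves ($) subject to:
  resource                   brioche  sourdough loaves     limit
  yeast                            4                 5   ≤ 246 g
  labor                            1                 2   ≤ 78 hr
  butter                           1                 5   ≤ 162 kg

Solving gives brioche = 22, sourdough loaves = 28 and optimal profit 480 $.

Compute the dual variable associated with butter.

2

At the optimum: yeast uses 228 of 246 (slack = 18); labor uses 78 of 78 (binding); butter uses 162 of 162 (binding).
By complementary slackness, y = 0 for the non-binding constraint.
The binding rows give the dual system: 1·y_labor + 1·y_butter = 4 and 2·y_labor + 5·y_butter = 14.
→ y_labor = 2 and y_butter = 2.
Shadow price of butter = 2.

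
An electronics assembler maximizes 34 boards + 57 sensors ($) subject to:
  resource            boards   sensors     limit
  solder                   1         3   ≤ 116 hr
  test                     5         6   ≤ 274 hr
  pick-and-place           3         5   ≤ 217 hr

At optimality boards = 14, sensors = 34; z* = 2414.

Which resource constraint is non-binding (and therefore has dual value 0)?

solder: 116/116 (binding)
test: 274/274 (binding)
pick-and-place: 212/217 (slack 5)
By complementary slackness, a constraint with positive slack has shadow price 0 → pick-and-place.

pick-and-place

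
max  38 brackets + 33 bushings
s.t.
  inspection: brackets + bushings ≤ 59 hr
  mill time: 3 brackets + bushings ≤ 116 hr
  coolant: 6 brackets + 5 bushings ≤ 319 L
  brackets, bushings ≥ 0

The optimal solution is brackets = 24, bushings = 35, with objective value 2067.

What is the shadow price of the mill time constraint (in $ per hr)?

0

At the optimum: inspection uses 59 of 59 (binding); mill time uses 107 of 116 (slack = 9); coolant uses 319 of 319 (binding).
Slack constraints have shadow price 0 (complementary slackness).
Dual feasibility on the basic columns requires 1·y_inspection + 6·y_coolant = 38, 1·y_inspection + 5·y_coolant = 33.
This yields shadow prices y_inspection = 8, y_coolant = 5.
Shadow price of mill time = 0.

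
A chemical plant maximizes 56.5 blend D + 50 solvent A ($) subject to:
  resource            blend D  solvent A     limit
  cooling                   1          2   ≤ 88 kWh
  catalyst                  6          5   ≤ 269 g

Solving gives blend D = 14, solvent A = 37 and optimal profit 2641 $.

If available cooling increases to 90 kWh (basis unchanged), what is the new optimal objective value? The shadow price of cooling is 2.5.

2646

Δb = 2, so new z* = 2641 + (2.5)·(2) = 2641 + 5 = 2646.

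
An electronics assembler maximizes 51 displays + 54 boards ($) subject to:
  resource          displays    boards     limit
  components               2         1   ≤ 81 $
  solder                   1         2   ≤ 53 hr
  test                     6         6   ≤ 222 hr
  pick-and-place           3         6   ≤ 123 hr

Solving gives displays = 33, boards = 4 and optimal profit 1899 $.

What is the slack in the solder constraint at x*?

solder used = 1·33 + 2·4 = 41; slack = 53 − 41 = 12.

12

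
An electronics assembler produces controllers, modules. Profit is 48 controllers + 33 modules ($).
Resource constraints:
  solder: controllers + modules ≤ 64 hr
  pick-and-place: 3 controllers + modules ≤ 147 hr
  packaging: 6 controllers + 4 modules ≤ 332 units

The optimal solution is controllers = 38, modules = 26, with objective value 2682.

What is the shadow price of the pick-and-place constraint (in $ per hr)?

Binding: solder and packaging. Non-binding: pick-and-place (7 unused).
Slack constraints have shadow price 0 (complementary slackness).
Dual feasibility on the basic columns requires 1·y_solder + 6·y_packaging = 48, 1·y_solder + 4·y_packaging = 33.
This yields shadow prices y_solder = 3, y_packaging = 7.5.
Shadow price of pick-and-place = 0.

0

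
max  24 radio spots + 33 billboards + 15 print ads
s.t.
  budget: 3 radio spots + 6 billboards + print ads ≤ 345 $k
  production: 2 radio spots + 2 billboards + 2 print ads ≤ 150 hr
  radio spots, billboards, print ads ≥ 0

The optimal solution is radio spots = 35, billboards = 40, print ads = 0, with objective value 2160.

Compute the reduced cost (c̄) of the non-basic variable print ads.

Both budget and production are binding at x*.
The binding rows give the dual system: 3·y_budget + 2·y_production = 24 and 6·y_budget + 2·y_production = 33.
This yields shadow prices y_budget = 3, y_production = 7.5.
Reduced cost of print ads: c₃ − yᵀa₃ = 15 − (3·1 + 7.5·2) = 15 − 18 = -3.

-3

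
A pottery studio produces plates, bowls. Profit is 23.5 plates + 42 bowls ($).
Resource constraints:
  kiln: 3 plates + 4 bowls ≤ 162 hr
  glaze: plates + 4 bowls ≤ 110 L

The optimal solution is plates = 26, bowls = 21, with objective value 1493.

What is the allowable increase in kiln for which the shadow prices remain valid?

Binding constraints: kiln, glaze. The basis is B = [[3,4],[1,4]] with det 8.
Per unit increase in kiln, x* moves by d = (0.5, -0.125).
The basis stays optimal until bowls reaches 0; allowable increase = 168 hr.

168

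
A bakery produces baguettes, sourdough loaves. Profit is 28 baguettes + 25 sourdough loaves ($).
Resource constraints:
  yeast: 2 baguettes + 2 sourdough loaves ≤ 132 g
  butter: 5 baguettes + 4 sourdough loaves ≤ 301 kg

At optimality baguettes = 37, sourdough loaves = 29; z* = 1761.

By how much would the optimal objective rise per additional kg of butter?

3

Check each constraint at x*: yeast 132/132 (tight); butter 301/301 (tight).
Dual feasibility on the basic columns requires 2·y_yeast + 5·y_butter = 28, 2·y_yeast + 4·y_butter = 25.
→ y_yeast = 6.5 and y_butter = 3.
Shadow price of butter = 3.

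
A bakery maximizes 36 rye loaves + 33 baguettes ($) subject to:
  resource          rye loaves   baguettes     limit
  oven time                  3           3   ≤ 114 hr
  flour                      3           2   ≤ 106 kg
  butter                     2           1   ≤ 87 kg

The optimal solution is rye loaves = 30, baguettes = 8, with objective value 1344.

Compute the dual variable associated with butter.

At the optimum: oven time uses 114 of 114 (binding); flour uses 106 of 106 (binding); butter uses 68 of 87 (slack = 19).
Slack constraints have shadow price 0 (complementary slackness).
The binding rows give the dual system: 3·y_oven time + 3·y_flour = 36 and 3·y_oven time + 2·y_flour = 33.
→ y_oven time = 9 and y_flour = 3.
Shadow price of butter = 0.

0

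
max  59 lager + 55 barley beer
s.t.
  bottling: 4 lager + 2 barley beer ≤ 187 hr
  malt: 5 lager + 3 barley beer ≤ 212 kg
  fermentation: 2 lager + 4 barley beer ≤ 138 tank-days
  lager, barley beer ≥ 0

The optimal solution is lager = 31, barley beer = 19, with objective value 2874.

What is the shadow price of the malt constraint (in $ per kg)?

Binding: malt and fermentation. Non-binding: bottling (25 unused).
Slack constraints have shadow price 0 (complementary slackness).
Dual feasibility on the basic columns requires 5·y_malt + 2·y_fermentation = 59, 3·y_malt + 4·y_fermentation = 55.
→ y_malt = 9 and y_fermentation = 7.
Shadow price of malt = 9.

9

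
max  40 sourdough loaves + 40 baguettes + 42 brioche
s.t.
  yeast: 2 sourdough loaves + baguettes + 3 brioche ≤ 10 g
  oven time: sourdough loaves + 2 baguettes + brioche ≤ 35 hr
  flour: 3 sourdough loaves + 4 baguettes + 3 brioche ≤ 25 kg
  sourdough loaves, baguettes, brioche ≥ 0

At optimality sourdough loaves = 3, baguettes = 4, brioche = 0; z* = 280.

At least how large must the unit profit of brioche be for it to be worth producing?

48

At the optimum: yeast uses 10 of 10 (binding); oven time uses 11 of 35 (slack = 24); flour uses 25 of 25 (binding).
Slack constraints have shadow price 0 (complementary slackness).
Dual feasibility on the basic columns requires 2·y_yeast + 3·y_flour = 40, 1·y_yeast + 4·y_flour = 40.
→ y_yeast = 8 and y_flour = 8.
brioche enters the basis when its profit ≥ yᵀa₃ = 8·3 + 8·3 = 48.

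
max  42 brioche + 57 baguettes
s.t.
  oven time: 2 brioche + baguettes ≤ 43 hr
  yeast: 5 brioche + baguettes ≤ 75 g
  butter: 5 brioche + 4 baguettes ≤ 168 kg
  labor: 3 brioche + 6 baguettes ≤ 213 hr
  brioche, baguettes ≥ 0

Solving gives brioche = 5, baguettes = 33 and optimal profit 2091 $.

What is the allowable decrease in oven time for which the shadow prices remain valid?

7.5

Binding constraints: oven time, labor. The basis is B = [[2,1],[3,6]] with det 9.
Per unit decrease in oven time, x* moves by d = (-0.6667, 0.3333).
The basis stays optimal until brioche reaches 0; allowable decrease = 7.5 hr.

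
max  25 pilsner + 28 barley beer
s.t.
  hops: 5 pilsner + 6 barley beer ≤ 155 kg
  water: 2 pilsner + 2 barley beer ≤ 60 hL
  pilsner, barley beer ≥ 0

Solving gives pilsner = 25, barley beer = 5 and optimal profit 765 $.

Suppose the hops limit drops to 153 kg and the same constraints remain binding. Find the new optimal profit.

759

Check each constraint at x*: hops 155/155 (tight); water 60/60 (tight).
From A_Bᵀ y = c: 5·y_hops + 2·y_water = 25; 6·y_hops + 2·y_water = 28.
→ y_hops = 3 and y_water = 5.
Δz = y_hops·Δb = 3 × (-2) = -6, so new z* = 765 − 6 = 759.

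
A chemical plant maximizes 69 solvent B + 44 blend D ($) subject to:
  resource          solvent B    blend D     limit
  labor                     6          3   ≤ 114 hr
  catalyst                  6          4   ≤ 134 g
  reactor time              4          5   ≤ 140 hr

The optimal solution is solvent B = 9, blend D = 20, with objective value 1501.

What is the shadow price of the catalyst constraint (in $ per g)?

Check each constraint at x*: labor 114/114 (tight); catalyst 134/134 (tight); reactor time 136/140 (slack 4).
Slack constraints have shadow price 0 (complementary slackness).
From A_Bᵀ y = c: 6·y_labor + 6·y_catalyst = 69; 3·y_labor + 4·y_catalyst = 44.
→ y_labor = 2 and y_catalyst = 9.5.
Shadow price of catalyst = 9.5.

9.5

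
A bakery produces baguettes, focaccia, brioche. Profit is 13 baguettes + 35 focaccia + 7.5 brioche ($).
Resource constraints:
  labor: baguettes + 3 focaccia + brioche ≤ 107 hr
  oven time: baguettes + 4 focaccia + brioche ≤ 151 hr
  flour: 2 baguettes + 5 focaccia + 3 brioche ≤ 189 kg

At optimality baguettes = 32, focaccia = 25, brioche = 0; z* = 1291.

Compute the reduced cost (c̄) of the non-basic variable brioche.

-9.5

At the optimum: labor uses 107 of 107 (binding); oven time uses 132 of 151 (slack = 19); flour uses 189 of 189 (binding).
Since oven time is not tight, its dual is 0.
Dual feasibility on the basic columns requires 1·y_labor + 2·y_flour = 13, 3·y_labor + 5·y_flour = 35.
→ y_labor = 5 and y_flour = 4.
Reduced cost of brioche: c₃ − yᵀa₃ = 7.5 − (5·1 + 4·3) = 7.5 − 17 = -9.5.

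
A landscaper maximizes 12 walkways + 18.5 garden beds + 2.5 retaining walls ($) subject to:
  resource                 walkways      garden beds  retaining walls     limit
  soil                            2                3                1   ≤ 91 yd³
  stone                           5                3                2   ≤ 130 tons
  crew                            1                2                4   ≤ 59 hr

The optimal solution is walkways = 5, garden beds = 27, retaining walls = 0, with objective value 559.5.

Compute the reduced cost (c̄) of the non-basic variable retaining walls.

-7

Check each constraint at x*: soil 91/91 (tight); stone 106/130 (slack 24); crew 59/59 (tight).
By complementary slackness, y = 0 for the non-binding constraint.
Dual feasibility on the basic columns requires 2·y_soil + 1·y_crew = 12, 3·y_soil + 2·y_crew = 18.5.
Solving: y_soil = 5.5, y_crew = 1.
Reduced cost of retaining walls: c₃ − yᵀa₃ = 2.5 − (5.5·1 + 1·4) = 2.5 − 9.5 = -7.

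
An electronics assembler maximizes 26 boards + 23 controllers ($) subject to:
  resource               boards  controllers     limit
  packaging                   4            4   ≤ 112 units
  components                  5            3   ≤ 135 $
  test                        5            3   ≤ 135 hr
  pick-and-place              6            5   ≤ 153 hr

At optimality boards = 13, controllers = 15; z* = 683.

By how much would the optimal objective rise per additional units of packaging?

Binding: packaging and pick-and-place. Non-binding: components (25 unused), test (25 unused).
Since components, test are not tight, their duals are 0.
From A_Bᵀ y = c: 4·y_packaging + 6·y_pick-and-place = 26; 4·y_packaging + 5·y_pick-and-place = 23.
→ y_packaging = 2 and y_pick-and-place = 3.
Shadow price of packaging = 2.

2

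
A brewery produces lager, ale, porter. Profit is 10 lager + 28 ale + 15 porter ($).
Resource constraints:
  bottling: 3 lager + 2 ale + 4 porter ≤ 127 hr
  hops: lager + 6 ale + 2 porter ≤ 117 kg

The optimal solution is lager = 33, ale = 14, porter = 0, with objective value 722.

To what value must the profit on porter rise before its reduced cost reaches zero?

16

Check each constraint at x*: bottling 127/127 (tight); hops 117/117 (tight).
From A_Bᵀ y = c: 3·y_bottling + 1·y_hops = 10; 2·y_bottling + 6·y_hops = 28.
Solving: y_bottling = 2, y_hops = 4.
porter enters the basis when its profit ≥ yᵀa₃ = 2·4 + 4·2 = 16.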